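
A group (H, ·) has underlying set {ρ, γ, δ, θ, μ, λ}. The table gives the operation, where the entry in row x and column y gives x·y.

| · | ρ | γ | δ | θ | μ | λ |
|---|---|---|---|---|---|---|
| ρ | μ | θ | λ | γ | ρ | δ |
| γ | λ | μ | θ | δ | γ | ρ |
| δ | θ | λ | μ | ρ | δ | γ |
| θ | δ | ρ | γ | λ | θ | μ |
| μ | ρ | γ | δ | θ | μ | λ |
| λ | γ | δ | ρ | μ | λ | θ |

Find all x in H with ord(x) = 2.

{γ, δ, ρ}

Identity is μ. Compute the order of each non-identity element by repeated multiplication:
  ρ: ρ → μ  (order 2)
  γ: γ → μ  (order 2)
  δ: δ → μ  (order 2)
  θ: θ → λ → μ  (order 3)
  λ: λ → θ → μ  (order 3)
Elements of order 2: {γ, δ, ρ}.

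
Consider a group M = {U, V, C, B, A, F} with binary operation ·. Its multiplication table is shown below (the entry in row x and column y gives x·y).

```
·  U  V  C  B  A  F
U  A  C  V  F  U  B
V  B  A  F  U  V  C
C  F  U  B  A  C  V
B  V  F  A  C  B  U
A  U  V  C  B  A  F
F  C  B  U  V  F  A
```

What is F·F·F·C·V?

F·F = A
A·F = F
F·C = U
U·V = C
(Structurally, M here is isomorphic to the symmetric group S_3.)

C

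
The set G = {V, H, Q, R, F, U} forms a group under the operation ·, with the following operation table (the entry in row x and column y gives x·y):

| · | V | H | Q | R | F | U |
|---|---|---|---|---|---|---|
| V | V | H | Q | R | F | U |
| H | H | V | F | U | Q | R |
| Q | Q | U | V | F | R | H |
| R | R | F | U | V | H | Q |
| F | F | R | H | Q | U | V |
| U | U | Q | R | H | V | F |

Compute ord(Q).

The identity element is V (its row matches the header).
Q^1 = Q
Q^2 = Q·Q = V
The first power of Q equal to the identity is Q^2, so ord(Q) = 2.

2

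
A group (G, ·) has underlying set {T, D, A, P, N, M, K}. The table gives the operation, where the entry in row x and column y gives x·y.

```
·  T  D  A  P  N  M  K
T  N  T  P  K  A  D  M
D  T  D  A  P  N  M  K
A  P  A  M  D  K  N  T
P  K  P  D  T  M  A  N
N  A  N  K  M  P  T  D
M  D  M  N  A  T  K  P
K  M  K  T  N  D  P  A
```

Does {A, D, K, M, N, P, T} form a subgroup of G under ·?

{A, D, K, M, N, P, T} contains the identity D.
Checking products: every product of two elements of {A, D, K, M, N, P, T} (read from the table) lies in {A, D, K, M, N, P, T}, so the set is closed.
In a finite group, a nonempty closed subset is a subgroup. So {A, D, K, M, N, P, T} ≤ G.
(Structurally, G here is isomorphic to the cyclic group Z_7.)

Yes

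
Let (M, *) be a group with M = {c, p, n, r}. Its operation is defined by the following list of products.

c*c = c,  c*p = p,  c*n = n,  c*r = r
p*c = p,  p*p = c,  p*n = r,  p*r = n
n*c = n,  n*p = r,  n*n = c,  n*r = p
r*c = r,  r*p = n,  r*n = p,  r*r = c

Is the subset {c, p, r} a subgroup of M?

No

r * p = n, which is not in {c, p, r}.
The subset is not closed under *, so it is not a subgroup.
(Structurally, M here is isomorphic to the Klein four-group V_4.)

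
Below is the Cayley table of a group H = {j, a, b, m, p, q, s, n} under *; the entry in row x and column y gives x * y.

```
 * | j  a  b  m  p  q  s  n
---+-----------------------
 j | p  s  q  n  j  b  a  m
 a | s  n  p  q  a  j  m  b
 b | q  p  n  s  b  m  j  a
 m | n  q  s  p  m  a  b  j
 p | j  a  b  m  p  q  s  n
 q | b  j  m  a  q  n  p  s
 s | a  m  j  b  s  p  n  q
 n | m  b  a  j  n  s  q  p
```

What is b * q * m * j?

j

b * q = m
m * m = p
p * j = j
(Structurally, H here is isomorphic to Z_2 x Z_4.)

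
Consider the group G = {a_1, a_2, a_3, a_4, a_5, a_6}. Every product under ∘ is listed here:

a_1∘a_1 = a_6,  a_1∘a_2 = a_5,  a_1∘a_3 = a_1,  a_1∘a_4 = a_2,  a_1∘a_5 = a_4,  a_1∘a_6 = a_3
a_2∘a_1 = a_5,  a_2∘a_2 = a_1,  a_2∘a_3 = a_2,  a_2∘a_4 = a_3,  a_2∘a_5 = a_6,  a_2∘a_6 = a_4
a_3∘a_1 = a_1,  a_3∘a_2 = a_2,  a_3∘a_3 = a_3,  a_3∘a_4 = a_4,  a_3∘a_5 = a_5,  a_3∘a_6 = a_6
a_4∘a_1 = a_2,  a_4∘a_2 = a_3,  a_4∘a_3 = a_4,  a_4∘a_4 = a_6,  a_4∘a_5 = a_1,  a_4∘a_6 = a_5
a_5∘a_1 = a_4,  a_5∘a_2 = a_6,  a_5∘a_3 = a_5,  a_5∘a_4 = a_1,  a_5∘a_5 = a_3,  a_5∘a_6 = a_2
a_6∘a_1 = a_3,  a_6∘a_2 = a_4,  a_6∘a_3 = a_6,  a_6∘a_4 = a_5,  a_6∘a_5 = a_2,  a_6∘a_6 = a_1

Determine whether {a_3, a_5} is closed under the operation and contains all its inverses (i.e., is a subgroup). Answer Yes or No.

Yes

{a_3, a_5} contains the identity a_3.
Checking products: every product of two elements of {a_3, a_5} (read from the table) lies in {a_3, a_5}, so the set is closed.
In a finite group, a nonempty closed subset is a subgroup. So {a_3, a_5} ≤ G.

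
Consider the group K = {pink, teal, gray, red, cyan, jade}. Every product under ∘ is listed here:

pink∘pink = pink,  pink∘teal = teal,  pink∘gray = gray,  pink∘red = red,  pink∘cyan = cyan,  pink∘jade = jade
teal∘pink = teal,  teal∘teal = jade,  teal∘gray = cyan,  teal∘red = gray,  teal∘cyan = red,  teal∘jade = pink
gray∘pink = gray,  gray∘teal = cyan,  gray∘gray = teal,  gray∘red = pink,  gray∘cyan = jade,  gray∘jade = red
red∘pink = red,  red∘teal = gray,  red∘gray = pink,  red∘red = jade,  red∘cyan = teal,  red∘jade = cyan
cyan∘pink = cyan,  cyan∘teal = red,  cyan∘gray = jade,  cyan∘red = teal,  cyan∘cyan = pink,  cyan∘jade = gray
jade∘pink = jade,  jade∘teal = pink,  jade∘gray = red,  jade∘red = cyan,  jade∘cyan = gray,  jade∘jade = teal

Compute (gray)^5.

red

gray^1 = gray
gray^2 = gray ∘ gray = teal
gray^3 = teal ∘ gray = cyan
gray^4 = cyan ∘ gray = jade
gray^5 = jade ∘ gray = red
(Structurally, K here is isomorphic to the cyclic group Z_6.)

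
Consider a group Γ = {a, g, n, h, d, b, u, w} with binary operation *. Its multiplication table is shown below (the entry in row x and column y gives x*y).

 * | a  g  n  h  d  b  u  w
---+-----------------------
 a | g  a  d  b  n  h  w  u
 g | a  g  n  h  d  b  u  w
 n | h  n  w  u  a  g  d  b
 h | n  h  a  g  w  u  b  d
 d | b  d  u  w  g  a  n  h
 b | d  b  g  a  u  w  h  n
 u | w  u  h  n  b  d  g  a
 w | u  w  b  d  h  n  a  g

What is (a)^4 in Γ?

g

a^1 = a
a^2 = a*a = g
a^3 = g*a = a
a^4 = a*a = g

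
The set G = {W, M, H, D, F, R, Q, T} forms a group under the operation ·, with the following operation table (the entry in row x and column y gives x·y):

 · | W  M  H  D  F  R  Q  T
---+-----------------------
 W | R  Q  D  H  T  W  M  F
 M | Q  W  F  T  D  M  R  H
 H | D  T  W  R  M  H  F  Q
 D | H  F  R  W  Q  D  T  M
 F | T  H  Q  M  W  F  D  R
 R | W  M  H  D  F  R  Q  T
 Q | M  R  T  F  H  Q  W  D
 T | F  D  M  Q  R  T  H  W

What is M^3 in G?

M^1 = M
M^2 = M·M = W
M^3 = W·M = Q

Q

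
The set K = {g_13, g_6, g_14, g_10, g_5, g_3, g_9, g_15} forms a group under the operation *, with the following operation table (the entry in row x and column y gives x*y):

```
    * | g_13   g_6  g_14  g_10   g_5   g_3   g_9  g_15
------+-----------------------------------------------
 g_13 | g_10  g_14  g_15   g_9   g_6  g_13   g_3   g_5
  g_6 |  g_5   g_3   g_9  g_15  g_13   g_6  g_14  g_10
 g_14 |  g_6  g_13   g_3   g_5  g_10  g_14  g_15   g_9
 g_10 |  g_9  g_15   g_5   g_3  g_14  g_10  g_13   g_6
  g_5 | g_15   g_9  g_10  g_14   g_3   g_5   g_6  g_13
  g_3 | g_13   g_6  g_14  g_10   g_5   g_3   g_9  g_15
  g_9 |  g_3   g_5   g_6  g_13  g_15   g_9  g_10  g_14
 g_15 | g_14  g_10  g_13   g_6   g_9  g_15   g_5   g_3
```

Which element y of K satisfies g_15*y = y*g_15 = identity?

First locate the identity: row g_3 matches the header, so g_3 is the identity.
Scan row g_15 for g_3: g_15*g_15 = g_3. Hence g_15^(-1) = g_15.

g_15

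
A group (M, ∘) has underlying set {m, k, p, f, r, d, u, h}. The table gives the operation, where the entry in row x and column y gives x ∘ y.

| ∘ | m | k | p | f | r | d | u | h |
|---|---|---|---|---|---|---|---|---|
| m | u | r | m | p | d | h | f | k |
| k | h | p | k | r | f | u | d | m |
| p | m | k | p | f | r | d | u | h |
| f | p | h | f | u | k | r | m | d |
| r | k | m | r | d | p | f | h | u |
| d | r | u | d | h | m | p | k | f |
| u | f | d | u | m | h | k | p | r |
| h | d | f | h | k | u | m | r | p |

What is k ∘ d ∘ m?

k ∘ d = u
u ∘ m = f

f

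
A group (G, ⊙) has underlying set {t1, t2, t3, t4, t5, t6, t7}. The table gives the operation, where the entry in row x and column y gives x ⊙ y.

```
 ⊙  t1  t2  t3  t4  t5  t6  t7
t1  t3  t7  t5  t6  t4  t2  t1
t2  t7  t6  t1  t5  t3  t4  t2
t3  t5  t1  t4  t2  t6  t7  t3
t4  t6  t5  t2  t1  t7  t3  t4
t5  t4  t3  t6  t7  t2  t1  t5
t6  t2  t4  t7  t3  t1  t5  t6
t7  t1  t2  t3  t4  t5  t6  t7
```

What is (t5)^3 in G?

t3

t5^1 = t5
t5^2 = t5 ⊙ t5 = t2
t5^3 = t2 ⊙ t5 = t3
(Structurally, G here is isomorphic to the cyclic group Z_7.)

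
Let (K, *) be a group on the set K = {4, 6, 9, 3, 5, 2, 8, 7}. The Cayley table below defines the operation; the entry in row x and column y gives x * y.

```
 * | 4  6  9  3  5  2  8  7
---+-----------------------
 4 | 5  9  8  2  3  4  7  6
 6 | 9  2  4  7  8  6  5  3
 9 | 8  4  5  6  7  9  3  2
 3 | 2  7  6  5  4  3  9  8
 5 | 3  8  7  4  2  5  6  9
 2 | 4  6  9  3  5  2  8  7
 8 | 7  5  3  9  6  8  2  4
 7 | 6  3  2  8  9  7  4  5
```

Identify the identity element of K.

2

The identity e satisfies e * x = x for all x, so its row in the table reproduces the column headers.
Row 2 reads: 4, 6, 9, 3, 5, 2, 8, 7 — exactly the header order. So 2 is the identity.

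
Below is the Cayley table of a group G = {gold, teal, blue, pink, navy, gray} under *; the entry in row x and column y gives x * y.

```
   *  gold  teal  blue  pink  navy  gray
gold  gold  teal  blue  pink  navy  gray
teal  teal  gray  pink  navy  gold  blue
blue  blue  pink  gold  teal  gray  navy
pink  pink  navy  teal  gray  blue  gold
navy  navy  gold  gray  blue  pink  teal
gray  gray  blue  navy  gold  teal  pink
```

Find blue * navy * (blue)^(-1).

The identity is gold. In row blue, the entry gold sits in column blue, so blue^(-1) = blue.
blue * navy = gray
gray * blue = navy

navy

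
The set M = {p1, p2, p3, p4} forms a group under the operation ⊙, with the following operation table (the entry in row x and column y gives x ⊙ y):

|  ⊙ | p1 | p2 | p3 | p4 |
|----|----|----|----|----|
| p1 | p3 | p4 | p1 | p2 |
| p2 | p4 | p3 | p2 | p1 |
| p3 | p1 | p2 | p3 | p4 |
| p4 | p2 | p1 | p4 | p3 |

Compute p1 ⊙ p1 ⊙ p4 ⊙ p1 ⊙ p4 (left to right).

p1

p1 ⊙ p1 = p3
p3 ⊙ p4 = p4
p4 ⊙ p1 = p2
p2 ⊙ p4 = p1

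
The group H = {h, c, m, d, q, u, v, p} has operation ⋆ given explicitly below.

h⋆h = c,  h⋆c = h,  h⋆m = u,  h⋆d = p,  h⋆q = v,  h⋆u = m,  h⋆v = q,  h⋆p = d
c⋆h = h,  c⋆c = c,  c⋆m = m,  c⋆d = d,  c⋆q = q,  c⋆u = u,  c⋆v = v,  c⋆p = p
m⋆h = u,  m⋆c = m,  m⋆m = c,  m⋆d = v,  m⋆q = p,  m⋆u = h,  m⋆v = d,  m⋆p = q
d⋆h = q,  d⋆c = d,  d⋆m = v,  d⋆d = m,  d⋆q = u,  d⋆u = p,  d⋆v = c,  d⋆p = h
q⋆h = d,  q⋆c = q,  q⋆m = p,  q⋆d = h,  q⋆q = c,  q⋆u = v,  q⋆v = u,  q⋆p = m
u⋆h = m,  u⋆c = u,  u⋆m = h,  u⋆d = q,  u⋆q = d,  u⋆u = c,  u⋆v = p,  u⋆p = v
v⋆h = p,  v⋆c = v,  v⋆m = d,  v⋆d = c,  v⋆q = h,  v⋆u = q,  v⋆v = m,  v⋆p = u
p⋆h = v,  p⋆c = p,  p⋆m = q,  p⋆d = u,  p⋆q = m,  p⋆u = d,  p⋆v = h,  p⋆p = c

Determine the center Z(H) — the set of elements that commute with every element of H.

{c, m}

An element z is central iff its row equals its column in the table.
For u: u ⋆ d = q ≠ p = d ⋆ u, so u ∉ Z.
Checking each element this way leaves Z(H) = {c, m}.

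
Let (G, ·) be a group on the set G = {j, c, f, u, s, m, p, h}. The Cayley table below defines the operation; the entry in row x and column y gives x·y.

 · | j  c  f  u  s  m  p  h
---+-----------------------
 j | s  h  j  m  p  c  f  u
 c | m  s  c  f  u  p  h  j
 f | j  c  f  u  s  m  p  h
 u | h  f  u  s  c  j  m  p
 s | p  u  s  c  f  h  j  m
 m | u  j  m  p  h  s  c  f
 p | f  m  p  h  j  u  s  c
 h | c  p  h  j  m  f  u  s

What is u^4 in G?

f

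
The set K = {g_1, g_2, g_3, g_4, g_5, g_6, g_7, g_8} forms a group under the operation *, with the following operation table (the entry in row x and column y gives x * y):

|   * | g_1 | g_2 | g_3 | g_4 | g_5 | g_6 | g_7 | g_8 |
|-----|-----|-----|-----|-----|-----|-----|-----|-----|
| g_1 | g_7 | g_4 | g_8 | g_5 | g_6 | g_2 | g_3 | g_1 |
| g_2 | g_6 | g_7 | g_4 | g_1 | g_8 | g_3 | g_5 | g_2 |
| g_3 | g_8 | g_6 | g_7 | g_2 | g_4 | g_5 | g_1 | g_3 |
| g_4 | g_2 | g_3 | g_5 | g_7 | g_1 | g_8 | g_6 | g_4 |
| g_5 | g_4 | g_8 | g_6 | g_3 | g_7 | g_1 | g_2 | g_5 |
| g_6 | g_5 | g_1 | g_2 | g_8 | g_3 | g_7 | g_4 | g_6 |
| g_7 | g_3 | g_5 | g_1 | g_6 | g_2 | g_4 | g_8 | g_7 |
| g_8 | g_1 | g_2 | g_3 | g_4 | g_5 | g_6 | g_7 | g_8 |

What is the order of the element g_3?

The identity element is g_8 (its row matches the header).
g_3^1 = g_3
g_3^2 = g_3 * g_3 = g_7
g_3^3 = g_7 * g_3 = g_1
g_3^4 = g_1 * g_3 = g_8
The first power of g_3 equal to the identity is g_3^4, so ord(g_3) = 4.

4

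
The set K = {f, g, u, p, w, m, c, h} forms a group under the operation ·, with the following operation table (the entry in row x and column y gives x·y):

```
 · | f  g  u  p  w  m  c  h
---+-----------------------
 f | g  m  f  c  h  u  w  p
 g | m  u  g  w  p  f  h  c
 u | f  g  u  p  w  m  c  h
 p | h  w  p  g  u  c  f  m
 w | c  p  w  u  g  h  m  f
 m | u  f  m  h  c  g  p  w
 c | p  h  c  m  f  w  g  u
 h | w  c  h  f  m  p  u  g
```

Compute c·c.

g

Read row c, column c: c·c = g.
(Structurally, K here is isomorphic to the quaternion group Q_8.)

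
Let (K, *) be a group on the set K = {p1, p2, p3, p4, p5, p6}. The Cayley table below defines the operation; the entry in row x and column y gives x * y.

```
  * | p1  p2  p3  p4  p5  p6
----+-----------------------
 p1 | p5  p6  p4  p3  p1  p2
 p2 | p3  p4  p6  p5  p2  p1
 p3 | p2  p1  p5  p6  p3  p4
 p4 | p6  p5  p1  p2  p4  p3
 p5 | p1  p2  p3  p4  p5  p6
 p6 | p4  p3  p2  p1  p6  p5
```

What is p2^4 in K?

p2^1 = p2
p2^2 = p2 * p2 = p4
p2^3 = p4 * p2 = p5
p2^4 = p5 * p2 = p2

p2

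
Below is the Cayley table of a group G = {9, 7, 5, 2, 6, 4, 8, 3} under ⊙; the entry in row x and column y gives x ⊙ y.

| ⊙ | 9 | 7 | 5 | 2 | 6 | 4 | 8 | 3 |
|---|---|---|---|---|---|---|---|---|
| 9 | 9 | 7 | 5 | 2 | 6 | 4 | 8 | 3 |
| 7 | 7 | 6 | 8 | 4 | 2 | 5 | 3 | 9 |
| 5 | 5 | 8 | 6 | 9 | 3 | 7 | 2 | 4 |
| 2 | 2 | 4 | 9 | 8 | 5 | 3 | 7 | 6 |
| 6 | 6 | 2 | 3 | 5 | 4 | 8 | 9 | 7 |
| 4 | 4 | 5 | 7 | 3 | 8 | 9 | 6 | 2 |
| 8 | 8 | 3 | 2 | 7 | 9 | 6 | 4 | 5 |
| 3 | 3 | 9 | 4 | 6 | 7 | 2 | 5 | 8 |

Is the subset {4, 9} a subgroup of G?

{4, 9} contains the identity 9.
Checking products: every product of two elements of {4, 9} (read from the table) lies in {4, 9}, so the set is closed.
In a finite group, a nonempty closed subset is a subgroup. So {4, 9} ≤ G.

Yes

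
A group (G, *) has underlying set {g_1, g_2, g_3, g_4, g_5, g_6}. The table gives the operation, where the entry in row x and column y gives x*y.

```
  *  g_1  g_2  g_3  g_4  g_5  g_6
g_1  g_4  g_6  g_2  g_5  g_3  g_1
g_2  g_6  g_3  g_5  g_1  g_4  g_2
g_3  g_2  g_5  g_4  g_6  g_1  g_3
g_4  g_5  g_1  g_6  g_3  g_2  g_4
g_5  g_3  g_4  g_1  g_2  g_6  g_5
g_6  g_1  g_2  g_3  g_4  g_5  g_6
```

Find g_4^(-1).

g_3

First locate the identity: row g_6 matches the header, so g_6 is the identity.
Scan row g_4 for g_6: g_4*g_3 = g_6. Hence g_4^(-1) = g_3.
(Structurally, G here is isomorphic to the cyclic group Z_6.)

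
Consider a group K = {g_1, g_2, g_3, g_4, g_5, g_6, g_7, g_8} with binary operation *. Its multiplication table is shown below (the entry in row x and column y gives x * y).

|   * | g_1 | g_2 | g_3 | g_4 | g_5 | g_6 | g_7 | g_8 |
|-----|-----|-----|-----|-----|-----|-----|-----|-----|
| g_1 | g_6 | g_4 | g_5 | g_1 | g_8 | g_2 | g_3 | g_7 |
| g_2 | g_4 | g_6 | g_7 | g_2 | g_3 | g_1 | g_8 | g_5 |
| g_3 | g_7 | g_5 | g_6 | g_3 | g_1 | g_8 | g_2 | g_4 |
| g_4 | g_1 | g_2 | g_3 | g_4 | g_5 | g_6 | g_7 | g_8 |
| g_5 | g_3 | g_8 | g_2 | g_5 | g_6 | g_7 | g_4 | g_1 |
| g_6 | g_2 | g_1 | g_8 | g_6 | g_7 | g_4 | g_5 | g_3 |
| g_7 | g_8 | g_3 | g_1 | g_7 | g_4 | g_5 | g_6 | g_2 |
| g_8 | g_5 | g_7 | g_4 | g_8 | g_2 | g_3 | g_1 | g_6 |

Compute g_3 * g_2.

g_5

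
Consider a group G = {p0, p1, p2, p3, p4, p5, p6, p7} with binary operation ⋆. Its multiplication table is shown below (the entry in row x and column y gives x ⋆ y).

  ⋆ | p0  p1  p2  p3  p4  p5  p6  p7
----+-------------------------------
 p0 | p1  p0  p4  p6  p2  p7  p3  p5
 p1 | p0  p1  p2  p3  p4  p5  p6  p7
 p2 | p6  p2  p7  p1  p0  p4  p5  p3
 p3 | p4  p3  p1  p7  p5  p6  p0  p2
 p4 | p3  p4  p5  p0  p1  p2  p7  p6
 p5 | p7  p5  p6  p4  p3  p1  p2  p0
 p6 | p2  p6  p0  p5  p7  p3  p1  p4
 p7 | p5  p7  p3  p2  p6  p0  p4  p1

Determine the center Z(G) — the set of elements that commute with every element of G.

An element z is central iff its row equals its column in the table.
For p6: p6 ⋆ p3 = p5 ≠ p0 = p3 ⋆ p6, so p6 ∉ Z.
Checking each element this way leaves Z(G) = {p1, p7}.
(Structurally, G here is isomorphic to the dihedral group D_4.)

{p1, p7}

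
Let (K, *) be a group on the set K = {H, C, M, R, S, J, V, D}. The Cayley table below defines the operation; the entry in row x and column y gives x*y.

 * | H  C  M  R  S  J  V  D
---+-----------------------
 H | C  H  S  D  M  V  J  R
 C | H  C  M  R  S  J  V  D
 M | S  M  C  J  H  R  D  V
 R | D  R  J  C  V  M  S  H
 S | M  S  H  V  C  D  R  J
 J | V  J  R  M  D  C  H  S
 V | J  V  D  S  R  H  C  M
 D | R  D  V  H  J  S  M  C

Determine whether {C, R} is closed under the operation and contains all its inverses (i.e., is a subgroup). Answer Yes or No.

Yes

{C, R} contains the identity C.
Checking products: every product of two elements of {C, R} (read from the table) lies in {C, R}, so the set is closed.
In a finite group, a nonempty closed subset is a subgroup. So {C, R} ≤ K.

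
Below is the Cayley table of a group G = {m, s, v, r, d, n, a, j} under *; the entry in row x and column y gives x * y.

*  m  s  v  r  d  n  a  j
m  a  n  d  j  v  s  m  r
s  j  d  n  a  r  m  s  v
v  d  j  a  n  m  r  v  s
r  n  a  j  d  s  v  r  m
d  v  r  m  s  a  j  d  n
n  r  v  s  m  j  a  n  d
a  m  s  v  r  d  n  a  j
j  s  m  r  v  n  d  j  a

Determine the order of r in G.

4

The identity element is a (its row matches the header).
r^1 = r
r^2 = r * r = d
r^3 = d * r = s
r^4 = s * r = a
The first power of r equal to the identity is r^4, so ord(r) = 4.
(Structurally, G here is isomorphic to the dihedral group D_4.)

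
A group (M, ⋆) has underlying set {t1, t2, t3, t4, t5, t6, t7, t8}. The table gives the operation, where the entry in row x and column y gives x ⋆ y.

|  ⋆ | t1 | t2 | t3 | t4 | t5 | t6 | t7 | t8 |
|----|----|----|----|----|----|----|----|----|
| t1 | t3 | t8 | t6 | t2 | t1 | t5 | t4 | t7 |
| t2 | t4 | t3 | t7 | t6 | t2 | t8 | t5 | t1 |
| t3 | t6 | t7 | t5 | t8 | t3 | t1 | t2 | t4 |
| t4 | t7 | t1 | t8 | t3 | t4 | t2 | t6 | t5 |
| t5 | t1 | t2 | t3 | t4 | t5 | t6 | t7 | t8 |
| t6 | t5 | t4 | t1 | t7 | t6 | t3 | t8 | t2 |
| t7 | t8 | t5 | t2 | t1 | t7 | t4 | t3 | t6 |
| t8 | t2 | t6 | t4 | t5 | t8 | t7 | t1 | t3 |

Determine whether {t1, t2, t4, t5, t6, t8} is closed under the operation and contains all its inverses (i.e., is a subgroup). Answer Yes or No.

No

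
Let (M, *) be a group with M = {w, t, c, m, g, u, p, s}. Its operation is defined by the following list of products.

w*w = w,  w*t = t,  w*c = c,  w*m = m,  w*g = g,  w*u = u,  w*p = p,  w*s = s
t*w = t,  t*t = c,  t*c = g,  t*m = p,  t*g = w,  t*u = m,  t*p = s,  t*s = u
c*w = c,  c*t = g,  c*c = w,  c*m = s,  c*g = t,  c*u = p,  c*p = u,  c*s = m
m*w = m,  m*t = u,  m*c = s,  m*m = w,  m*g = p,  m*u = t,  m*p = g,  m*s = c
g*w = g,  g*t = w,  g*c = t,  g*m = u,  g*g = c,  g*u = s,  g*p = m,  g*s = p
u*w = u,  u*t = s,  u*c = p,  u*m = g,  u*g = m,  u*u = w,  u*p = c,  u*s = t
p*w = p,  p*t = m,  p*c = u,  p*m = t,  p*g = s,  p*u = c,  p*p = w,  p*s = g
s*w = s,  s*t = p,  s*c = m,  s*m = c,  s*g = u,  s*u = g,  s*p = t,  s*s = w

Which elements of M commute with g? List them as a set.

Compare row g with column g entry by entry.
t*g = w = g*t, so t commutes with g.
p*g = s but g*p = m, so p does not.
Collecting the elements that commute with g: C(g) = {c, g, t, w}.
(Structurally, M here is isomorphic to the dihedral group D_4.)

{c, g, t, w}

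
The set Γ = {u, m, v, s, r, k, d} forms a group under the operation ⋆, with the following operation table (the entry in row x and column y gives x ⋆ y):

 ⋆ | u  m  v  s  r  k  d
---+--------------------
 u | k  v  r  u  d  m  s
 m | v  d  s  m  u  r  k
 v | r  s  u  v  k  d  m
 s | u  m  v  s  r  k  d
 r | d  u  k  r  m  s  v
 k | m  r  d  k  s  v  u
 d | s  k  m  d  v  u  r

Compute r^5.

v

r^1 = r
r^2 = r ⋆ r = m
r^3 = m ⋆ r = u
r^4 = u ⋆ r = d
r^5 = d ⋆ r = v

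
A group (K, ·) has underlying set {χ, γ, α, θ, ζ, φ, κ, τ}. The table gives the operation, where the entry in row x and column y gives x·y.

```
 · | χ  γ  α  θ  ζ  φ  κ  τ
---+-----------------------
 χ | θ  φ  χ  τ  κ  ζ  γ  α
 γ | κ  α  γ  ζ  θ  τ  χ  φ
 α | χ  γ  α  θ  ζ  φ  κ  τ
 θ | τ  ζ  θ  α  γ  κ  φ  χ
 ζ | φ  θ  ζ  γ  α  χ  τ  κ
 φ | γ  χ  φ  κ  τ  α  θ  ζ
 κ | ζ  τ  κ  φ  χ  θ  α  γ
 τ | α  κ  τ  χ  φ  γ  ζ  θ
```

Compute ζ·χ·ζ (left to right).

τ

ζ·χ = φ
φ·ζ = τ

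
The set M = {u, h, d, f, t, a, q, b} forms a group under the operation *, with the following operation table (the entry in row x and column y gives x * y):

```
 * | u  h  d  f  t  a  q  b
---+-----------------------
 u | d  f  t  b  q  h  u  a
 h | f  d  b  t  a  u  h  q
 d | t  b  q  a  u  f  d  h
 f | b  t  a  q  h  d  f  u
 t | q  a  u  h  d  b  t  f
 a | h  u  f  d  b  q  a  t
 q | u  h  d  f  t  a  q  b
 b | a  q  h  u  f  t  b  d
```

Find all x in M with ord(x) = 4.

Identity is q. Compute the order of each non-identity element by repeated multiplication:
  u: u → d → t → q  (order 4)
  h: h → d → b → q  (order 4)
  d: d → q  (order 2)
  f: f → q  (order 2)
  t: t → d → u → q  (order 4)
  a: a → q  (order 2)
  b: b → d → h → q  (order 4)
Elements of order 4: {b, h, t, u}.
(Structurally, M here is isomorphic to Z_2 x Z_4.)

{b, h, t, u}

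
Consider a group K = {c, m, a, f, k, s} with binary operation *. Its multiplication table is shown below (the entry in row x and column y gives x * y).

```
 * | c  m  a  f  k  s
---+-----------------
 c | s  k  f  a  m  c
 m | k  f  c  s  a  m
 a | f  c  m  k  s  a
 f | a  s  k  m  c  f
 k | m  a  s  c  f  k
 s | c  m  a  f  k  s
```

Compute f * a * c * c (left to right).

k

f * a = k
k * c = m
m * c = k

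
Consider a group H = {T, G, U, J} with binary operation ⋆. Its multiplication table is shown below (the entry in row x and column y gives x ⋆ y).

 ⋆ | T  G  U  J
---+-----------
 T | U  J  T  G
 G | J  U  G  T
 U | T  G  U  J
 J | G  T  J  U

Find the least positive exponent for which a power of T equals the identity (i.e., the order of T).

2

The identity element is U (its row matches the header).
T^1 = T
T^2 = T ⋆ T = U
The first power of T equal to the identity is T^2, so ord(T) = 2.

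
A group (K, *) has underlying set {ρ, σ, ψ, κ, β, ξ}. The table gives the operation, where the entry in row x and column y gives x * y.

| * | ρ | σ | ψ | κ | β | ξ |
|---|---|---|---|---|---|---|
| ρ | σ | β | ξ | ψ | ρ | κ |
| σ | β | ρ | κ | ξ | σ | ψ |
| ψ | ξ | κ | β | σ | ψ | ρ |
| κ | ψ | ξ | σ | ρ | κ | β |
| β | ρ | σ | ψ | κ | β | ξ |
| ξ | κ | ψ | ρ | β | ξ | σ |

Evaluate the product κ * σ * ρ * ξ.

κ * σ = ξ
ξ * ρ = κ
κ * ξ = β
(Structurally, K here is isomorphic to the cyclic group Z_6.)

β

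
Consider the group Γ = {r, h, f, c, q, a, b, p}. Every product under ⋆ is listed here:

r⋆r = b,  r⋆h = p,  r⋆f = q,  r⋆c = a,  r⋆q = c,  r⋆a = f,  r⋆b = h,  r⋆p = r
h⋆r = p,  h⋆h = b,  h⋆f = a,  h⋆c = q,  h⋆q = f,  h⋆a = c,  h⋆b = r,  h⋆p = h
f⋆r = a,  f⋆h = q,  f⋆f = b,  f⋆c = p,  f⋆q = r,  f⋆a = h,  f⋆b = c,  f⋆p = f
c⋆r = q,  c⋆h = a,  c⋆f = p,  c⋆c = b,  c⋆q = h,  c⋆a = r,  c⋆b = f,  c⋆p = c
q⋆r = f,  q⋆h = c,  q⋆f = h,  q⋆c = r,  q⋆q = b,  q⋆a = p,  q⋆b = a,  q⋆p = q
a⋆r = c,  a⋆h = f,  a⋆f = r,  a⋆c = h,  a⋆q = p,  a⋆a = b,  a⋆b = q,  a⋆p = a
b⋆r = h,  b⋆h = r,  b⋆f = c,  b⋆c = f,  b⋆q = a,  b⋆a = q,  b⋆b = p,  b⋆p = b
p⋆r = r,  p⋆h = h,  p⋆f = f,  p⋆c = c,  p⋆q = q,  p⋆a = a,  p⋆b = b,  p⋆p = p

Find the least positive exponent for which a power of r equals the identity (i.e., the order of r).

4

The identity element is p (its row matches the header).
r^1 = r
r^2 = r ⋆ r = b
r^3 = b ⋆ r = h
r^4 = h ⋆ r = p
The first power of r equal to the identity is r^4, so ord(r) = 4.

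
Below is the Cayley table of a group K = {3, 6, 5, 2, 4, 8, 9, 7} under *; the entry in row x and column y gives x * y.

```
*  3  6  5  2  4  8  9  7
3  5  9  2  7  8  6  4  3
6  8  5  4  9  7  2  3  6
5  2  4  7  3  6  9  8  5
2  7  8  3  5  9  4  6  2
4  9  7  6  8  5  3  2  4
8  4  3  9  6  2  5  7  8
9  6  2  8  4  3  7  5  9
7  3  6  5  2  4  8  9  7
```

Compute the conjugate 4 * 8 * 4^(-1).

The identity is 7. In row 4, the entry 7 sits in column 6, so 4^(-1) = 6.
4 * 8 = 3
3 * 6 = 9

9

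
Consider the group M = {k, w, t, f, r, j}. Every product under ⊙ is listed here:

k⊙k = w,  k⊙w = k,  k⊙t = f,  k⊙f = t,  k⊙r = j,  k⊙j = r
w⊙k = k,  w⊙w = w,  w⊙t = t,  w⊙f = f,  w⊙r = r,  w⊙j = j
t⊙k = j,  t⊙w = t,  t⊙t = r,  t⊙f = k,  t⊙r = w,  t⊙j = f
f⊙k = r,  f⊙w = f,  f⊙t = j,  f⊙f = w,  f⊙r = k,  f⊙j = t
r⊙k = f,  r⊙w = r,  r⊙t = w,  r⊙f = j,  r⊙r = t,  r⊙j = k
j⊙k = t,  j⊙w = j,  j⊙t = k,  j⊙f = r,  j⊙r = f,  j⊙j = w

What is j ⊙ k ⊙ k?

j ⊙ k = t
t ⊙ k = j
(Structurally, M here is isomorphic to the symmetric group S_3.)

j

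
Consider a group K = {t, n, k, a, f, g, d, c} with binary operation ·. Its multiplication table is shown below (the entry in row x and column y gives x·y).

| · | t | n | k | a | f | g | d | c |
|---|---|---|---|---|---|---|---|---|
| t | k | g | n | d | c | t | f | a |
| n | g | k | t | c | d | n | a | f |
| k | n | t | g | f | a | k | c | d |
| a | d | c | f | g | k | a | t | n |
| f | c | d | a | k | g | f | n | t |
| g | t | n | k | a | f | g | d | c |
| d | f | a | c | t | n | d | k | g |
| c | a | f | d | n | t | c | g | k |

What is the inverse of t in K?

n

First locate the identity: row g matches the header, so g is the identity.
Scan row t for g: t·n = g. Hence t^(-1) = n.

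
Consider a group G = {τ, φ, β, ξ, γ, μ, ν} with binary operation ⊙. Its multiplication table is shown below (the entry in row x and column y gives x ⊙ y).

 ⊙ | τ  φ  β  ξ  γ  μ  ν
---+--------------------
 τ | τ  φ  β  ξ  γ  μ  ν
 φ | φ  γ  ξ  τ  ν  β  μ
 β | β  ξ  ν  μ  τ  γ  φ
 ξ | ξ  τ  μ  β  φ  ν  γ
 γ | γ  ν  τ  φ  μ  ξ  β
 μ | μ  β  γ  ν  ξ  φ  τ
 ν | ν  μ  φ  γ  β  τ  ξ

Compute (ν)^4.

β

ν^1 = ν
ν^2 = ν ⊙ ν = ξ
ν^3 = ξ ⊙ ν = γ
ν^4 = γ ⊙ ν = β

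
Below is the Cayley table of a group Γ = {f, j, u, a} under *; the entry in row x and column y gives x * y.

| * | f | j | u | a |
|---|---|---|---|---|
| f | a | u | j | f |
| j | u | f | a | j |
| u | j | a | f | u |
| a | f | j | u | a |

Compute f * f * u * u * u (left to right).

f * f = a
a * u = u
u * u = f
f * u = j

j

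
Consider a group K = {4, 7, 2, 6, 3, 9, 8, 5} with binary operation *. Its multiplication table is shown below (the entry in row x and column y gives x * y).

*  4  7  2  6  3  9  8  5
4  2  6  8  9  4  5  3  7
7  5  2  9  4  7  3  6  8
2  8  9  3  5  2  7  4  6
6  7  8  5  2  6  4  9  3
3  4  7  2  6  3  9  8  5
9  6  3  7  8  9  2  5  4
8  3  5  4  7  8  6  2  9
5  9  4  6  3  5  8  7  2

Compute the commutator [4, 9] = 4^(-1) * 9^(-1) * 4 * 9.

Identity is 3; from the table 4^(-1) = 8 and 9^(-1) = 7.
8 * 7 = 5
5 * 4 = 9
9 * 9 = 2

2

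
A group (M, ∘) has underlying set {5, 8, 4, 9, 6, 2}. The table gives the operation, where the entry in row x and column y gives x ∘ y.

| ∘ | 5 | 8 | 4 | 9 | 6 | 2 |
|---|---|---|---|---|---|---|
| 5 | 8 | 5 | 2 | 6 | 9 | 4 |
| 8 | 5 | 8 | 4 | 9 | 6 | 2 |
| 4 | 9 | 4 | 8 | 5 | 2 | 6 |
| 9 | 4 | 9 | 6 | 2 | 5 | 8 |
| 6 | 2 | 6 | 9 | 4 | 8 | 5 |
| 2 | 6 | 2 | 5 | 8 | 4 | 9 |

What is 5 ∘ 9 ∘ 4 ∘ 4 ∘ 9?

5 ∘ 9 = 6
6 ∘ 4 = 9
9 ∘ 4 = 6
6 ∘ 9 = 4

4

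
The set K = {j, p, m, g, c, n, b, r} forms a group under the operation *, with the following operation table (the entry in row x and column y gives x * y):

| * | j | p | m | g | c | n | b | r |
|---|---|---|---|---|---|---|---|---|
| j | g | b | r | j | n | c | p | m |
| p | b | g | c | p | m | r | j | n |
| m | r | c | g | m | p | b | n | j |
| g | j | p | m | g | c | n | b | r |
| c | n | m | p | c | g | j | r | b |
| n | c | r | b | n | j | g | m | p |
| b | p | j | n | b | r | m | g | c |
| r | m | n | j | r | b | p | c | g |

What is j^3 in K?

j^1 = j
j^2 = j * j = g
j^3 = g * j = j

j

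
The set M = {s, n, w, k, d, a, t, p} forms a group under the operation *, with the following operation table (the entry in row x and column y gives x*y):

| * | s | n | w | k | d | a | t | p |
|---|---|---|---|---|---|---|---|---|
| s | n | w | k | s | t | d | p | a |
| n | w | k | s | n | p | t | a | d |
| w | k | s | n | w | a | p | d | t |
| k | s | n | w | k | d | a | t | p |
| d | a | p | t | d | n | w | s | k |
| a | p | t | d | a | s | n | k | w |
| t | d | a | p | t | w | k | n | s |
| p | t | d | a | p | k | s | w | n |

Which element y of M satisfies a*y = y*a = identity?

t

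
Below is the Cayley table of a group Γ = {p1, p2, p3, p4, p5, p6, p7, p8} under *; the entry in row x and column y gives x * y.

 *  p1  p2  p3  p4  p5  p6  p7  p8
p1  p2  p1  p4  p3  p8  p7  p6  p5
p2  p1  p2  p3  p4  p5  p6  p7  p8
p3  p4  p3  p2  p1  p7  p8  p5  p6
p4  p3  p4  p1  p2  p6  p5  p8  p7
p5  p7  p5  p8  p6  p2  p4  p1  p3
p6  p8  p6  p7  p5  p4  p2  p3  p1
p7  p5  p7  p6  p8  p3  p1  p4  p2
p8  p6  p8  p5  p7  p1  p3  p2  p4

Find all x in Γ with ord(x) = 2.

Identity is p2. Compute the order of each non-identity element by repeated multiplication:
  p1: p1 → p2  (order 2)
  p3: p3 → p2  (order 2)
  p4: p4 → p2  (order 2)
  p5: p5 → p2  (order 2)
  p6: p6 → p2  (order 2)
  p7: p7 → p4 → p8 → p2  (order 4)
  p8: p8 → p4 → p7 → p2  (order 4)
Elements of order 2: {p1, p3, p4, p5, p6}.

{p1, p3, p4, p5, p6}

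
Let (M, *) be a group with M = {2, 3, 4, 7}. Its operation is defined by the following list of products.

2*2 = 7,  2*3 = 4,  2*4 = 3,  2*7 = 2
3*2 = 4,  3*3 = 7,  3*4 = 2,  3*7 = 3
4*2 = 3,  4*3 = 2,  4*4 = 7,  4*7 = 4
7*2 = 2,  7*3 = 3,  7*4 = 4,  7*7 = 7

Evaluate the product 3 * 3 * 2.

2

3 * 3 = 7
7 * 2 = 2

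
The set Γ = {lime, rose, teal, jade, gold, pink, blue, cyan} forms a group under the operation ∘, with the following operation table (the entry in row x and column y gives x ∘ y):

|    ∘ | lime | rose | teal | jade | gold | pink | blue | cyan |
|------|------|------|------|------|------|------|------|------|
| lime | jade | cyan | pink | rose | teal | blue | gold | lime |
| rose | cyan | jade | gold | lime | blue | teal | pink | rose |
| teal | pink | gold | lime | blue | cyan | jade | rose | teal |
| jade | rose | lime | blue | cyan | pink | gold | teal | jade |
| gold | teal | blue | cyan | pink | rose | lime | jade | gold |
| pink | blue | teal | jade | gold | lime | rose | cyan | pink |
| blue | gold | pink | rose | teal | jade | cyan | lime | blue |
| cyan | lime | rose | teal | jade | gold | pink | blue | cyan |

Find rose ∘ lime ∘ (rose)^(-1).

The identity is cyan. In row rose, the entry cyan sits in column lime, so rose^(-1) = lime.
rose ∘ lime = cyan
cyan ∘ lime = lime

lime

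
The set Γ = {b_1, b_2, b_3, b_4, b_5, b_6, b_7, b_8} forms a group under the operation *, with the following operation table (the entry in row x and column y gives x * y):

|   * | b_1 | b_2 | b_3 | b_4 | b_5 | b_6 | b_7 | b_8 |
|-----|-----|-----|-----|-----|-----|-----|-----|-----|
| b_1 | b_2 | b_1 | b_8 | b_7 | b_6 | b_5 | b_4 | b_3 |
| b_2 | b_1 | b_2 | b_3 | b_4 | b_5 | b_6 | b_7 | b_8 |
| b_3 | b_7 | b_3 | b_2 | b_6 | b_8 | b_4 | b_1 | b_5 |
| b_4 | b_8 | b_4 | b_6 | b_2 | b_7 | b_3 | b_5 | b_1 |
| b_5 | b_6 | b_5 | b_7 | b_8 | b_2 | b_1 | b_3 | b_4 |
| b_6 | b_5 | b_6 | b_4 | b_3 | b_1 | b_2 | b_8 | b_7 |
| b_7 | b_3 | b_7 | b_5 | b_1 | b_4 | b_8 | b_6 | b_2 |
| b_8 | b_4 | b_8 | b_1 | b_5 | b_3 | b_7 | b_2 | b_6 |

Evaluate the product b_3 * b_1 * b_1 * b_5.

b_3 * b_1 = b_7
b_7 * b_1 = b_3
b_3 * b_5 = b_8

b_8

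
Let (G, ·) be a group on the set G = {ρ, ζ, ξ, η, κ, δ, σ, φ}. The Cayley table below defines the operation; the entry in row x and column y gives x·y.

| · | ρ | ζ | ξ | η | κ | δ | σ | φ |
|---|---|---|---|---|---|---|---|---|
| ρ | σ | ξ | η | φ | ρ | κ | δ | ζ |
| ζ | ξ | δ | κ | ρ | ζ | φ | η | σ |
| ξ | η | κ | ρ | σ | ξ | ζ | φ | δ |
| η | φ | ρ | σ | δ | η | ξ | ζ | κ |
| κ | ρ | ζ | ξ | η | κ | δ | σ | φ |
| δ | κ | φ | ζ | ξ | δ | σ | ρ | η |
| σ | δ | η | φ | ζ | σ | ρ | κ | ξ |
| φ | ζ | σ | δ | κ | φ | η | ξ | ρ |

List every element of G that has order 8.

{ζ, η, ξ, φ}

Identity is κ. Compute the order of each non-identity element by repeated multiplication:
  ρ: ρ → σ → δ → κ  (order 4)
  ζ: ζ → δ → φ → σ → η → ρ → ξ → κ  (order 8)
  ξ: ξ → ρ → η → σ → φ → δ → ζ → κ  (order 8)
  η: η → δ → ξ → σ → ζ → ρ → φ → κ  (order 8)
  δ: δ → σ → ρ → κ  (order 4)
  σ: σ → κ  (order 2)
  φ: φ → ρ → ζ → σ → ξ → δ → η → κ  (order 8)
Elements of order 8: {ζ, η, ξ, φ}.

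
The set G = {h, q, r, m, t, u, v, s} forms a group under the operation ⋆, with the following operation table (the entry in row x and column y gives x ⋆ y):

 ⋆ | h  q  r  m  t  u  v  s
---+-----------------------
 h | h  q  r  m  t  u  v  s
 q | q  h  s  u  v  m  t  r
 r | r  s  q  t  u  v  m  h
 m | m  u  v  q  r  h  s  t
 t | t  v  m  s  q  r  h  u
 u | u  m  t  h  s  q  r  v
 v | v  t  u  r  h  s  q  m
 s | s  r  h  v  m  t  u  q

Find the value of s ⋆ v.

u

Read row s, column v: s ⋆ v = u.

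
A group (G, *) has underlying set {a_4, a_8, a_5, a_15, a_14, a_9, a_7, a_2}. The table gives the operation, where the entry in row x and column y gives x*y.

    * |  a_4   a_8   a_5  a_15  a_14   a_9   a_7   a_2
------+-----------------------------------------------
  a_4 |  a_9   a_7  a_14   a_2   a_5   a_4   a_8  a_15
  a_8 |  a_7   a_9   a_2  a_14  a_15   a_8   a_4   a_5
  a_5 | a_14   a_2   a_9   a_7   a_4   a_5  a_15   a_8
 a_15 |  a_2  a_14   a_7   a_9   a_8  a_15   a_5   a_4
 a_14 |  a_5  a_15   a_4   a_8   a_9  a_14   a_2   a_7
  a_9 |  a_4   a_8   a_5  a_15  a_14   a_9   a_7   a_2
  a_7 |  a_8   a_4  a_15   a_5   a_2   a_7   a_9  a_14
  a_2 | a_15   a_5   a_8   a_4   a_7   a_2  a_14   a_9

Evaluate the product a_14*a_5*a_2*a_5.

a_7

a_14*a_5 = a_4
a_4*a_2 = a_15
a_15*a_5 = a_7
(Structurally, G here is isomorphic to the elementary abelian group (Z_2)^3.)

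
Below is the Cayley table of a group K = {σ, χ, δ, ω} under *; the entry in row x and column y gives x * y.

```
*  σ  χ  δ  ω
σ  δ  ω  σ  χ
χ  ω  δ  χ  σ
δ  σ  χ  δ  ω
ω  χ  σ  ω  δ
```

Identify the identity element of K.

δ

The identity e satisfies e * x = x for all x, so its row in the table reproduces the column headers.
Row δ reads: σ, χ, δ, ω — exactly the header order. So δ is the identity.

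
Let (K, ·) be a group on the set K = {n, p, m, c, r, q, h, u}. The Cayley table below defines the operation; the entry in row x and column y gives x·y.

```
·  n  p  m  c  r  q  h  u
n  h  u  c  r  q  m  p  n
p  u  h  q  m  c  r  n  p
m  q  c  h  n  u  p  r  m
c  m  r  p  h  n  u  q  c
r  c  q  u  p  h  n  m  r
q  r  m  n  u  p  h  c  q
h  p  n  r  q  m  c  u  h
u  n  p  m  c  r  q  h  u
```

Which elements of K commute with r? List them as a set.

Compare row r with column r entry by entry.
h·r = m = r·h, so h commutes with r.
c·r = n but r·c = p, so c does not.
Collecting the elements that commute with r: C(r) = {h, m, r, u}.

{h, m, r, u}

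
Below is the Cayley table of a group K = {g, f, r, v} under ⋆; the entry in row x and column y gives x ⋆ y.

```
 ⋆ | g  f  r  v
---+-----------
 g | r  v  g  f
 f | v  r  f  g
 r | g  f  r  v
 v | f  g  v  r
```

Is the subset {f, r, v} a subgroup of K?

No

v ⋆ f = g, which is not in {f, r, v}.
The subset is not closed under ⋆, so it is not a subgroup.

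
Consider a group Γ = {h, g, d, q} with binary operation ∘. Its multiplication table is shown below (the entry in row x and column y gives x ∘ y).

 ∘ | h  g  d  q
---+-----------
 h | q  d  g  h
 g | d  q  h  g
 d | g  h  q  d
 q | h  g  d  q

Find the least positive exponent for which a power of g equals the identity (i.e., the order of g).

2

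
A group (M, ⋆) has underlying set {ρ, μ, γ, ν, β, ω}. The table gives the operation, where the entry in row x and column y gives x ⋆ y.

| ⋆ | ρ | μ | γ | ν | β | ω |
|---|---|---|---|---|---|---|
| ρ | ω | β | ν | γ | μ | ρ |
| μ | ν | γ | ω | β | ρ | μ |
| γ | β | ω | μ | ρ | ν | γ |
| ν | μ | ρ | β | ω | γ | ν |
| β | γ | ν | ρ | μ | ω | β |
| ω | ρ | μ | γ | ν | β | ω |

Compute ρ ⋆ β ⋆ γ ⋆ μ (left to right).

μ

ρ ⋆ β = μ
μ ⋆ γ = ω
ω ⋆ μ = μ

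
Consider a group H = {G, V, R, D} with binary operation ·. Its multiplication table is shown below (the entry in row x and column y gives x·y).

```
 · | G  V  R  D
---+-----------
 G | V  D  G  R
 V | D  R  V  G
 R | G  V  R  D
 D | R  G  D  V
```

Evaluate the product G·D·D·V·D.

R

G·D = R
R·D = D
D·V = G
G·D = R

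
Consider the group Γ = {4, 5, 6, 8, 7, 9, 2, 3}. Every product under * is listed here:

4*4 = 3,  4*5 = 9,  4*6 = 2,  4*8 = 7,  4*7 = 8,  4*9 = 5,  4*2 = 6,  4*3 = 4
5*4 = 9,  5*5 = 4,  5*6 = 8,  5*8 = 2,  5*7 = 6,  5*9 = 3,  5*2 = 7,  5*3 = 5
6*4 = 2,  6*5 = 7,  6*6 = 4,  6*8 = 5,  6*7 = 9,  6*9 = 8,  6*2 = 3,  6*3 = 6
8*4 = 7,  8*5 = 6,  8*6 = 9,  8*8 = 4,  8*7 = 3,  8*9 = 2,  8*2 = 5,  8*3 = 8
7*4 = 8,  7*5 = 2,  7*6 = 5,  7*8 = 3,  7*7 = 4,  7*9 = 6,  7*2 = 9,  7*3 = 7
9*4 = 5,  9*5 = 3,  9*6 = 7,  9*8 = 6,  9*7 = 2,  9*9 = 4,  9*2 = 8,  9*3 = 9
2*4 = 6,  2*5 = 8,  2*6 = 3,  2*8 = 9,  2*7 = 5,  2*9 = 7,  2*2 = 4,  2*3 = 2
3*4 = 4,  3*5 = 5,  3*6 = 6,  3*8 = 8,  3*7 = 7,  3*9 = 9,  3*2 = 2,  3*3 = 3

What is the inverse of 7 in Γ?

First locate the identity: row 3 matches the header, so 3 is the identity.
Scan row 7 for 3: 7 * 8 = 3. Hence 7^(-1) = 8.

8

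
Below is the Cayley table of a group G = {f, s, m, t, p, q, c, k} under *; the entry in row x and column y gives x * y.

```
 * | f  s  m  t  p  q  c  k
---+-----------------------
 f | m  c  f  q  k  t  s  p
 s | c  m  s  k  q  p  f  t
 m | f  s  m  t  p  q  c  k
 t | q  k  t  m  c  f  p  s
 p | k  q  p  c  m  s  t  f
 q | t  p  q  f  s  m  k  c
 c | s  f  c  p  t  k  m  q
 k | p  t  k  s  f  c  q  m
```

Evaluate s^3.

s^1 = s
s^2 = s * s = m
s^3 = m * s = s
(Structurally, G here is isomorphic to the elementary abelian group (Z_2)^3.)

s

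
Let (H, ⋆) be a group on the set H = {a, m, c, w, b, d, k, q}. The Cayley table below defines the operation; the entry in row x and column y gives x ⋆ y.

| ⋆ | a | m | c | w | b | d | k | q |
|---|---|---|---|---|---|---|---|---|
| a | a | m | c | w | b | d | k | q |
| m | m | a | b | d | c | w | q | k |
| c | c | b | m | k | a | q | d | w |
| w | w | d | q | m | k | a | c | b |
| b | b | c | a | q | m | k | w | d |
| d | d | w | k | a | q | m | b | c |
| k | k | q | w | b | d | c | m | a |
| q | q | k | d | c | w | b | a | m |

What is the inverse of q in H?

k

First locate the identity: row a matches the header, so a is the identity.
Scan row q for a: q ⋆ k = a. Hence q^(-1) = k.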